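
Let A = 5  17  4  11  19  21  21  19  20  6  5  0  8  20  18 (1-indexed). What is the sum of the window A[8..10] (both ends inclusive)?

45

Elements at indices 8..10: 19, 20, 6
sum(19, 20, 6) = 45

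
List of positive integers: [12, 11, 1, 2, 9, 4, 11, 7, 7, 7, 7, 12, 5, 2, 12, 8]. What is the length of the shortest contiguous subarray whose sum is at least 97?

14

Extend right; whenever the sum reaches 97, record the length and shrink from the left:
add 12: running sum 12 < 97
add 11: running sum 23 < 97
add 1: running sum 24 < 97
add 2: running sum 26 < 97
add 9: running sum 35 < 97
add 4: running sum 39 < 97
add 11: running sum 50 < 97
add 7: running sum 57 < 97
add 7: running sum 64 < 97
add 7: running sum 71 < 97
add 7: running sum 78 < 97
add 12: running sum 90 < 97
add 5: running sum 95 < 97
add 2: shortest ending here [12, 11, 1, 2, 9, 4, 11, 7, 7, 7, 7, 12, 5, 2] sum 97, len 14
add 12: shortest ending here [11, 1, 2, 9, 4, 11, 7, 7, 7, 7, 12, 5, 2, 12] sum 97, len 14
add 8: shortest ending here [11, 1, 2, 9, 4, 11, 7, 7, 7, 7, 12, 5, 2, 12, 8] sum 105, len 15
Shortest qualifying length: 14.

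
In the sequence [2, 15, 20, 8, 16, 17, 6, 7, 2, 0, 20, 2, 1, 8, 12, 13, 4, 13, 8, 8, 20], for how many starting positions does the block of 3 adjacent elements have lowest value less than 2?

[2, 15, 20] → min 2
[15, 20, 8] → min 8
[20, 8, 16] → min 8
[8, 16, 17] → min 8
[16, 17, 6] → min 6
[17, 6, 7] → min 6
[6, 7, 2] → min 2
[7, 2, 0] → min 0  < 2 ✓
[2, 0, 20] → min 0  < 2 ✓
[0, 20, 2] → min 0  < 2 ✓
[20, 2, 1] → min 1  < 2 ✓
[2, 1, 8] → min 1  < 2 ✓
[1, 8, 12] → min 1  < 2 ✓
[8, 12, 13] → min 8
[12, 13, 4] → min 4
[13, 4, 13] → min 4
[4, 13, 8] → min 4
[13, 8, 8] → min 8
[8, 8, 20] → min 8
6 windows satisfy the condition.

6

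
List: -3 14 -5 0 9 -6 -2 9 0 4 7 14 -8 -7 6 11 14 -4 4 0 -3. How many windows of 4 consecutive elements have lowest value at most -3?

(-3, 14, -5, 0) → min -5  ≤ -3 ✓
(14, -5, 0, 9) → min -5  ≤ -3 ✓
(-5, 0, 9, -6) → min -6  ≤ -3 ✓
(0, 9, -6, -2) → min -6  ≤ -3 ✓
(9, -6, -2, 9) → min -6  ≤ -3 ✓
(-6, -2, 9, 0) → min -6  ≤ -3 ✓
(-2, 9, 0, 4) → min -2
(9, 0, 4, 7) → min 0
(0, 4, 7, 14) → min 0
(4, 7, 14, -8) → min -8  ≤ -3 ✓
(7, 14, -8, -7) → min -8  ≤ -3 ✓
(14, -8, -7, 6) → min -8  ≤ -3 ✓
(-8, -7, 6, 11) → min -8  ≤ -3 ✓
(-7, 6, 11, 14) → min -7  ≤ -3 ✓
(6, 11, 14, -4) → min -4  ≤ -3 ✓
(11, 14, -4, 4) → min -4  ≤ -3 ✓
(14, -4, 4, 0) → min -4  ≤ -3 ✓
(-4, 4, 0, -3) → min -4  ≤ -3 ✓
15 windows satisfy the condition.

15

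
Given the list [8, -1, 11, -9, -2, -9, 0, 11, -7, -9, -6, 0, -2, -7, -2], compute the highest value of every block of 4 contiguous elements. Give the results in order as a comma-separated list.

11, 11, 11, 0, 11, 11, 11, 11, 0, 0, 0, 0

8 -1 11 -9 → max 11
-1 11 -9 -2 → max 11
11 -9 -2 -9 → max 11
-9 -2 -9 0 → max 0
-2 -9 0 11 → max 11
-9 0 11 -7 → max 11
0 11 -7 -9 → max 11
11 -7 -9 -6 → max 11
-7 -9 -6 0 → max 0
-9 -6 0 -2 → max 0
-6 0 -2 -7 → max 0
0 -2 -7 -2 → max 0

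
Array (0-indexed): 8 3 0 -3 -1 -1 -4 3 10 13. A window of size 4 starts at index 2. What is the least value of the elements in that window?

Elements at indices 2..5: 0, -3, -1, -1
min(0, -3, -1, -1) = -3

-3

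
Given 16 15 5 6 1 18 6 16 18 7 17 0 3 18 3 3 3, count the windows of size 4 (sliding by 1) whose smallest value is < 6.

16 15 5 6 → min 5  < 6 ✓
15 5 6 1 → min 1  < 6 ✓
5 6 1 18 → min 1  < 6 ✓
6 1 18 6 → min 1  < 6 ✓
1 18 6 16 → min 1  < 6 ✓
18 6 16 18 → min 6
6 16 18 7 → min 6
16 18 7 17 → min 7
18 7 17 0 → min 0  < 6 ✓
7 17 0 3 → min 0  < 6 ✓
17 0 3 18 → min 0  < 6 ✓
0 3 18 3 → min 0  < 6 ✓
3 18 3 3 → min 3  < 6 ✓
18 3 3 3 → min 3  < 6 ✓
11 windows satisfy the condition.

11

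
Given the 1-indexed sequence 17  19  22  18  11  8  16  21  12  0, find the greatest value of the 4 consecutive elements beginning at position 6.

21

Elements at indices 6..9: 8, 16, 21, 12
max(8, 16, 21, 12) = 21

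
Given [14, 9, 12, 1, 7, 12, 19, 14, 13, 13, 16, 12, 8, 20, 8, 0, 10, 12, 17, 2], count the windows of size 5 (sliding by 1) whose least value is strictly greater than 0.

(14, 9, 12, 1, 7) → min 1  > 0 ✓
(9, 12, 1, 7, 12) → min 1  > 0 ✓
(12, 1, 7, 12, 19) → min 1  > 0 ✓
(1, 7, 12, 19, 14) → min 1  > 0 ✓
(7, 12, 19, 14, 13) → min 7  > 0 ✓
(12, 19, 14, 13, 13) → min 12  > 0 ✓
(19, 14, 13, 13, 16) → min 13  > 0 ✓
(14, 13, 13, 16, 12) → min 12  > 0 ✓
(13, 13, 16, 12, 8) → min 8  > 0 ✓
(13, 16, 12, 8, 20) → min 8  > 0 ✓
(16, 12, 8, 20, 8) → min 8  > 0 ✓
(12, 8, 20, 8, 0) → min 0
(8, 20, 8, 0, 10) → min 0
(20, 8, 0, 10, 12) → min 0
(8, 0, 10, 12, 17) → min 0
(0, 10, 12, 17, 2) → min 0
11 windows satisfy the condition.

11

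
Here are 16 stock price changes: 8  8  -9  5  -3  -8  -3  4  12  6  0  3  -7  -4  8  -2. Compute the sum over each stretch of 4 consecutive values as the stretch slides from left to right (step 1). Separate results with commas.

(8, 8, -9, 5) → sum 12
(8, -9, 5, -3) → sum 1
(-9, 5, -3, -8) → sum -15
(5, -3, -8, -3) → sum -9
(-3, -8, -3, 4) → sum -10
(-8, -3, 4, 12) → sum 5
(-3, 4, 12, 6) → sum 19
(4, 12, 6, 0) → sum 22
(12, 6, 0, 3) → sum 21
(6, 0, 3, -7) → sum 2
(0, 3, -7, -4) → sum -8
(3, -7, -4, 8) → sum 0
(-7, -4, 8, -2) → sum -5

12, 1, -15, -9, -10, 5, 19, 22, 21, 2, -8, 0, -5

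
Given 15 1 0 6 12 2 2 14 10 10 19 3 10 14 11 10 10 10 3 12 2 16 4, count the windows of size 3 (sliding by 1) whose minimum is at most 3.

(15, 1, 0) → min 0  ≤ 3 ✓
(1, 0, 6) → min 0  ≤ 3 ✓
(0, 6, 12) → min 0  ≤ 3 ✓
(6, 12, 2) → min 2  ≤ 3 ✓
(12, 2, 2) → min 2  ≤ 3 ✓
(2, 2, 14) → min 2  ≤ 3 ✓
(2, 14, 10) → min 2  ≤ 3 ✓
(14, 10, 10) → min 10
(10, 10, 19) → min 10
(10, 19, 3) → min 3  ≤ 3 ✓
(19, 3, 10) → min 3  ≤ 3 ✓
(3, 10, 14) → min 3  ≤ 3 ✓
(10, 14, 11) → min 10
(14, 11, 10) → min 10
(11, 10, 10) → min 10
(10, 10, 10) → min 10
(10, 10, 3) → min 3  ≤ 3 ✓
(10, 3, 12) → min 3  ≤ 3 ✓
(3, 12, 2) → min 2  ≤ 3 ✓
(12, 2, 16) → min 2  ≤ 3 ✓
(2, 16, 4) → min 2  ≤ 3 ✓
15 windows satisfy the condition.

15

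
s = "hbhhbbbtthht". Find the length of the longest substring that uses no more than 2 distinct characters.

add h: window [h] (1 distinct), len 1
add b: window [h, b] (2 distinct), len 2
add h: window [h, b, h] (2 distinct), len 3
add h: window [h, b, h, h] (2 distinct), len 4
add b: window [h, b, h, h, b] (2 distinct), len 5
add b: window [h, b, h, h, b, b] (2 distinct), len 6
add b: window [h, b, h, h, b, b, b] (2 distinct), len 7
add t: window [b, b, b, t] (2 distinct), len 4
add t: window [b, b, b, t, t] (2 distinct), len 5
add h: window [t, t, h] (2 distinct), len 3
add h: window [t, t, h, h] (2 distinct), len 4
add t: window [t, t, h, h, t] (2 distinct), len 5
Longest length with ≤2 distinct: 7.

7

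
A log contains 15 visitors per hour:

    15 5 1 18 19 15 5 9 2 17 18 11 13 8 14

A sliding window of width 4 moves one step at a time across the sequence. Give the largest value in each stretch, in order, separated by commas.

(15, 5, 1, 18) → max 18
(5, 1, 18, 19) → max 19
(1, 18, 19, 15) → max 19
(18, 19, 15, 5) → max 19
(19, 15, 5, 9) → max 19
(15, 5, 9, 2) → max 15
(5, 9, 2, 17) → max 17
(9, 2, 17, 18) → max 18
(2, 17, 18, 11) → max 18
(17, 18, 11, 13) → max 18
(18, 11, 13, 8) → max 18
(11, 13, 8, 14) → max 14

18, 19, 19, 19, 19, 15, 17, 18, 18, 18, 18, 14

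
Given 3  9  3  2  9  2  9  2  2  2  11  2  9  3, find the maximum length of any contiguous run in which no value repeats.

4

add 3: [3] len 1
add 9: [3, 9] len 2
add 3 (repeat 3, move left end past it): [9, 3] len 2
add 2: [9, 3, 2] len 3
add 9 (repeat 9, move left end past it): [3, 2, 9] len 3
add 2 (repeat 2, move left end past it): [9, 2] len 2
add 9 (repeat 9, move left end past it): [2, 9] len 2
add 2 (repeat 2, move left end past it): [9, 2] len 2
add 2 (repeat 2, move left end past it): [2] len 1
add 2 (repeat 2, move left end past it): [2] len 1
add 11: [2, 11] len 2
add 2 (repeat 2, move left end past it): [11, 2] len 2
add 9: [11, 2, 9] len 3
add 3: [11, 2, 9, 3] len 4
Longest all-distinct length: 4.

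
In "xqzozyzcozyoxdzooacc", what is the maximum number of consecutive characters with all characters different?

5

[x] len 1
[x, q] len 2
[x, q, z] len 3
[x, q, z, o] len 4
[o, z] len 2
[o, z, y] len 3
[y, z] len 2
[y, z, c] len 3
[y, z, c, o] len 4
[c, o, z] len 3
[c, o, z, y] len 4
[z, y, o] len 3
[z, y, o, x] len 4
[z, y, o, x, d] len 5
[y, o, x, d, z] len 5
[x, d, z, o] len 4
[o] len 1
[o, a] len 2
[o, a, c] len 3
[c] len 1
Longest all-distinct length: 5.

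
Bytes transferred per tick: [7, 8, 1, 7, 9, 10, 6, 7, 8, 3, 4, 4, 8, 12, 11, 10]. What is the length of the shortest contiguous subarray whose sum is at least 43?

5

add 7: running sum 7 < 43
add 8: running sum 15 < 43
add 1: running sum 16 < 43
add 7: running sum 23 < 43
add 9: running sum 32 < 43
add 10: running sum 42 < 43
add 6: shortest ending here [7, 8, 1, 7, 9, 10, 6] sum 48, len 7
add 7: shortest ending here [8, 1, 7, 9, 10, 6, 7] sum 48, len 7
add 8: shortest ending here [7, 9, 10, 6, 7, 8] sum 47, len 6
add 3: shortest ending here [9, 10, 6, 7, 8, 3] sum 43, len 6
add 4: shortest ending here [9, 10, 6, 7, 8, 3, 4] sum 47, len 7
add 4: shortest ending here [9, 10, 6, 7, 8, 3, 4, 4] sum 51, len 8
add 8: shortest ending here [10, 6, 7, 8, 3, 4, 4, 8] sum 50, len 8
add 12: shortest ending here [7, 8, 3, 4, 4, 8, 12] sum 46, len 7
add 11: shortest ending here [8, 3, 4, 4, 8, 12, 11] sum 50, len 7
add 10: shortest ending here [4, 8, 12, 11, 10] sum 45, len 5
Shortest qualifying length: 5.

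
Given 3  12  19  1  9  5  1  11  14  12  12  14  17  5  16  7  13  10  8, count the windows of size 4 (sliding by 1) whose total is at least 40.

[3, 12, 19, 1] → sum 35
[12, 19, 1, 9] → sum 41  ≥ 40 ✓
[19, 1, 9, 5] → sum 34
[1, 9, 5, 1] → sum 16
[9, 5, 1, 11] → sum 26
[5, 1, 11, 14] → sum 31
[1, 11, 14, 12] → sum 38
[11, 14, 12, 12] → sum 49  ≥ 40 ✓
[14, 12, 12, 14] → sum 52  ≥ 40 ✓
[12, 12, 14, 17] → sum 55  ≥ 40 ✓
[12, 14, 17, 5] → sum 48  ≥ 40 ✓
[14, 17, 5, 16] → sum 52  ≥ 40 ✓
[17, 5, 16, 7] → sum 45  ≥ 40 ✓
[5, 16, 7, 13] → sum 41  ≥ 40 ✓
[16, 7, 13, 10] → sum 46  ≥ 40 ✓
[7, 13, 10, 8] → sum 38
9 windows satisfy the condition.

9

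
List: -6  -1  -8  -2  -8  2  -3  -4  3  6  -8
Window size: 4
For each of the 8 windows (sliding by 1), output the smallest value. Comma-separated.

-8, -8, -8, -8, -8, -4, -4, -8

-6 -1 -8 -2 → min -8
-1 -8 -2 -8 → min -8
-8 -2 -8 2 → min -8
-2 -8 2 -3 → min -8
-8 2 -3 -4 → min -8
2 -3 -4 3 → min -4
-3 -4 3 6 → min -4
-4 3 6 -8 → min -8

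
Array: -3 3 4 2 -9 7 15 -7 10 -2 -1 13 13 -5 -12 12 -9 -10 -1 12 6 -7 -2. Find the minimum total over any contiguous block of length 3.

-20

Window sums for each of the 21 positions:
-3 3 4 → sum 4
3 4 2 → sum 9
4 2 -9 → sum -3
2 -9 7 → sum 0
-9 7 15 → sum 13
7 15 -7 → sum 15
15 -7 10 → sum 18
-7 10 -2 → sum 1
10 -2 -1 → sum 7
-2 -1 13 → sum 10
-1 13 13 → sum 25
13 13 -5 → sum 21
13 -5 -12 → sum -4
-5 -12 12 → sum -5
-12 12 -9 → sum -9
12 -9 -10 → sum -7
-9 -10 -1 → sum -20
-10 -1 12 → sum 1
-1 12 6 → sum 17
12 6 -7 → sum 11
6 -7 -2 → sum -3
Minimum of these is -20.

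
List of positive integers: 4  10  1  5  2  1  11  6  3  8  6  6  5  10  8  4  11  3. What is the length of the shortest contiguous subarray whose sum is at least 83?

Extend right; whenever the sum reaches 83, record the length and shrink from the left:
add 4: running sum 4 < 83
add 10: running sum 14 < 83
add 1: running sum 15 < 83
add 5: running sum 20 < 83
add 2: running sum 22 < 83
add 1: running sum 23 < 83
add 11: running sum 34 < 83
add 6: running sum 40 < 83
add 3: running sum 43 < 83
add 8: running sum 51 < 83
add 6: running sum 57 < 83
add 6: running sum 63 < 83
add 5: running sum 68 < 83
add 10: running sum 78 < 83
add 8: shortest ending here [4, 10, 1, 5, 2, 1, 11, 6, 3, 8, 6, 6, 5, 10, 8] sum 86, len 15
add 4: shortest ending here [10, 1, 5, 2, 1, 11, 6, 3, 8, 6, 6, 5, 10, 8, 4] sum 86, len 15
add 11: shortest ending here [5, 2, 1, 11, 6, 3, 8, 6, 6, 5, 10, 8, 4, 11] sum 86, len 14
add 3: shortest ending here [2, 1, 11, 6, 3, 8, 6, 6, 5, 10, 8, 4, 11, 3] sum 84, len 14
Shortest qualifying length: 14.

14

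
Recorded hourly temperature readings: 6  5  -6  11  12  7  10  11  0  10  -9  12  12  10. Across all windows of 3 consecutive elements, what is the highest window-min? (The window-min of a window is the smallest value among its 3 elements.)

10

6 5 -6 → min -6
5 -6 11 → min -6
-6 11 12 → min -6
11 12 7 → min 7
12 7 10 → min 7
7 10 11 → min 7
10 11 0 → min 0
11 0 10 → min 0
0 10 -9 → min -9
10 -9 12 → min -9
-9 12 12 → min -9
12 12 10 → min 10
Highest of these is 10.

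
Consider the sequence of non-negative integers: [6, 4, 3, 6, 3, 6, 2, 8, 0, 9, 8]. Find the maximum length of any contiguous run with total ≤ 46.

add 6: [6] sum 6, len 1
add 4: [6, 4] sum 10, len 2
add 3: [6, 4, 3] sum 13, len 3
add 6: [6, 4, 3, 6] sum 19, len 4
add 3: [6, 4, 3, 6, 3] sum 22, len 5
add 6: [6, 4, 3, 6, 3, 6] sum 28, len 6
add 2: [6, 4, 3, 6, 3, 6, 2] sum 30, len 7
add 8: [6, 4, 3, 6, 3, 6, 2, 8] sum 38, len 8
add 0: [6, 4, 3, 6, 3, 6, 2, 8, 0] sum 38, len 9
add 9: [4, 3, 6, 3, 6, 2, 8, 0, 9] sum 41, len 9
add 8: [3, 6, 3, 6, 2, 8, 0, 9, 8] sum 45, len 9
Longest length seen: 9.

9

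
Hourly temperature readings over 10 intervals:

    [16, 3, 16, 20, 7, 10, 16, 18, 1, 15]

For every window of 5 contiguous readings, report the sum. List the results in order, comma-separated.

62, 56, 69, 71, 52, 60

(16, 3, 16, 20, 7) → sum 62
(3, 16, 20, 7, 10) → sum 56
(16, 20, 7, 10, 16) → sum 69
(20, 7, 10, 16, 18) → sum 71
(7, 10, 16, 18, 1) → sum 52
(10, 16, 18, 1, 15) → sum 60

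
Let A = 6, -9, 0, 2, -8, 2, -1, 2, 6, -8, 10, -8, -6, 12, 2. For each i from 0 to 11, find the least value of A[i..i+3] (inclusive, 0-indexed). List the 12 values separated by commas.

-9, -9, -8, -8, -8, -1, -8, -8, -8, -8, -8, -8

[6, -9, 0, 2] → min -9
[-9, 0, 2, -8] → min -9
[0, 2, -8, 2] → min -8
[2, -8, 2, -1] → min -8
[-8, 2, -1, 2] → min -8
[2, -1, 2, 6] → min -1
[-1, 2, 6, -8] → min -8
[2, 6, -8, 10] → min -8
[6, -8, 10, -8] → min -8
[-8, 10, -8, -6] → min -8
[10, -8, -6, 12] → min -8
[-8, -6, 12, 2] → min -8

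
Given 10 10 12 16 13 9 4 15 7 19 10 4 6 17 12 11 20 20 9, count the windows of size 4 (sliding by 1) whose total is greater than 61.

[10, 10, 12, 16] → sum 48
[10, 12, 16, 13] → sum 51
[12, 16, 13, 9] → sum 50
[16, 13, 9, 4] → sum 42
[13, 9, 4, 15] → sum 41
[9, 4, 15, 7] → sum 35
[4, 15, 7, 19] → sum 45
[15, 7, 19, 10] → sum 51
[7, 19, 10, 4] → sum 40
[19, 10, 4, 6] → sum 39
[10, 4, 6, 17] → sum 37
[4, 6, 17, 12] → sum 39
[6, 17, 12, 11] → sum 46
[17, 12, 11, 20] → sum 60
[12, 11, 20, 20] → sum 63  > 61 ✓
[11, 20, 20, 9] → sum 60
1 window satisfy the condition.

1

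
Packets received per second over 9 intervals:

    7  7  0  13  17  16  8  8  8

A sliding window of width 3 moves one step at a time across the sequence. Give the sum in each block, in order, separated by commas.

7 7 0 → sum 14
7 0 13 → sum 20
0 13 17 → sum 30
13 17 16 → sum 46
17 16 8 → sum 41
16 8 8 → sum 32
8 8 8 → sum 24

14, 20, 30, 46, 41, 32, 24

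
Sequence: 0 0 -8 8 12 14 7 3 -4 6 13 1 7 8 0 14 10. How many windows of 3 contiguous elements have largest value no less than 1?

14

[0, 0, -8] → max 0
[0, -8, 8] → max 8  ≥ 1 ✓
[-8, 8, 12] → max 12  ≥ 1 ✓
[8, 12, 14] → max 14  ≥ 1 ✓
[12, 14, 7] → max 14  ≥ 1 ✓
[14, 7, 3] → max 14  ≥ 1 ✓
[7, 3, -4] → max 7  ≥ 1 ✓
[3, -4, 6] → max 6  ≥ 1 ✓
[-4, 6, 13] → max 13  ≥ 1 ✓
[6, 13, 1] → max 13  ≥ 1 ✓
[13, 1, 7] → max 13  ≥ 1 ✓
[1, 7, 8] → max 8  ≥ 1 ✓
[7, 8, 0] → max 8  ≥ 1 ✓
[8, 0, 14] → max 14  ≥ 1 ✓
[0, 14, 10] → max 14  ≥ 1 ✓
14 windows satisfy the condition.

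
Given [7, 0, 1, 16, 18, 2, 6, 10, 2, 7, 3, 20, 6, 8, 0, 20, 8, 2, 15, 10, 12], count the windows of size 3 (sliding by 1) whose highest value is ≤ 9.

3

[7, 0, 1] → max 7  ≤ 9 ✓
[0, 1, 16] → max 16
[1, 16, 18] → max 18
[16, 18, 2] → max 18
[18, 2, 6] → max 18
[2, 6, 10] → max 10
[6, 10, 2] → max 10
[10, 2, 7] → max 10
[2, 7, 3] → max 7  ≤ 9 ✓
[7, 3, 20] → max 20
[3, 20, 6] → max 20
[20, 6, 8] → max 20
[6, 8, 0] → max 8  ≤ 9 ✓
[8, 0, 20] → max 20
[0, 20, 8] → max 20
[20, 8, 2] → max 20
[8, 2, 15] → max 15
[2, 15, 10] → max 15
[15, 10, 12] → max 15
3 windows satisfy the condition.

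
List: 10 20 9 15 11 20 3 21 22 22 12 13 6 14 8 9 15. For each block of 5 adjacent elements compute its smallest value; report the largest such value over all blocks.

Window mins for each of the 13 positions:
(10, 20, 9, 15, 11) → min 9
(20, 9, 15, 11, 20) → min 9
(9, 15, 11, 20, 3) → min 3
(15, 11, 20, 3, 21) → min 3
(11, 20, 3, 21, 22) → min 3
(20, 3, 21, 22, 22) → min 3
(3, 21, 22, 22, 12) → min 3
(21, 22, 22, 12, 13) → min 12
(22, 22, 12, 13, 6) → min 6
(22, 12, 13, 6, 14) → min 6
(12, 13, 6, 14, 8) → min 6
(13, 6, 14, 8, 9) → min 6
(6, 14, 8, 9, 15) → min 6
Largest of these is 12.

12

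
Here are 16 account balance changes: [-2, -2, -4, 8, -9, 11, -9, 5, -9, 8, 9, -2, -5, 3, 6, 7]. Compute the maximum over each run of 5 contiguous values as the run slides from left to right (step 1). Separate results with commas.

8, 11, 11, 11, 11, 11, 9, 9, 9, 9, 9, 7

Sliding a size-5 window across the 16 values:
-2 -2 -4 8 -9 → max 8
-2 -4 8 -9 11 → max 11
-4 8 -9 11 -9 → max 11
8 -9 11 -9 5 → max 11
-9 11 -9 5 -9 → max 11
11 -9 5 -9 8 → max 11
-9 5 -9 8 9 → max 9
5 -9 8 9 -2 → max 9
-9 8 9 -2 -5 → max 9
8 9 -2 -5 3 → max 9
9 -2 -5 3 6 → max 9
-2 -5 3 6 7 → max 7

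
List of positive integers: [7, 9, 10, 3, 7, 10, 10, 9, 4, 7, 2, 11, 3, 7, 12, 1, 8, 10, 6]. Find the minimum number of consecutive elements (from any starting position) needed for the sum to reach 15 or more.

2

add 7: running sum 7 < 15
end 1: [7, 9] sum 16, len 2
end 2: [9, 10] sum 19, len 2
end 3: [9, 10, 3] sum 22, len 3
end 4: [10, 3, 7] sum 20, len 3
end 5: [7, 10] sum 17, len 2
end 6: [10, 10] sum 20, len 2
end 7: [10, 9] sum 19, len 2
end 8: [10, 9, 4] sum 23, len 3
end 9: [9, 4, 7] sum 20, len 3
end 10: [9, 4, 7, 2] sum 22, len 4
end 11: [7, 2, 11] sum 20, len 3
end 12: [2, 11, 3] sum 16, len 3
end 13: [11, 3, 7] sum 21, len 3
end 14: [7, 12] sum 19, len 2
end 15: [7, 12, 1] sum 20, len 3
end 16: [12, 1, 8] sum 21, len 3
end 17: [8, 10] sum 18, len 2
end 18: [10, 6] sum 16, len 2
Shortest qualifying length: 2.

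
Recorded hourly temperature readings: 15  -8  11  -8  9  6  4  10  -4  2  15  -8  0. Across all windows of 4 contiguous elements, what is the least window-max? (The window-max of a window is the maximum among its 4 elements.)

(15, -8, 11, -8) → max 15
(-8, 11, -8, 9) → max 11
(11, -8, 9, 6) → max 11
(-8, 9, 6, 4) → max 9
(9, 6, 4, 10) → max 10
(6, 4, 10, -4) → max 10
(4, 10, -4, 2) → max 10
(10, -4, 2, 15) → max 15
(-4, 2, 15, -8) → max 15
(2, 15, -8, 0) → max 15
Least of these is 9.

9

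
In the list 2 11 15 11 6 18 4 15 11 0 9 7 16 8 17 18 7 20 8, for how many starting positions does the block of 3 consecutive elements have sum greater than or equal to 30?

12

2 11 15 → sum 28
11 15 11 → sum 37  ≥ 30 ✓
15 11 6 → sum 32  ≥ 30 ✓
11 6 18 → sum 35  ≥ 30 ✓
6 18 4 → sum 28
18 4 15 → sum 37  ≥ 30 ✓
4 15 11 → sum 30  ≥ 30 ✓
15 11 0 → sum 26
11 0 9 → sum 20
0 9 7 → sum 16
9 7 16 → sum 32  ≥ 30 ✓
7 16 8 → sum 31  ≥ 30 ✓
16 8 17 → sum 41  ≥ 30 ✓
8 17 18 → sum 43  ≥ 30 ✓
17 18 7 → sum 42  ≥ 30 ✓
18 7 20 → sum 45  ≥ 30 ✓
7 20 8 → sum 35  ≥ 30 ✓
12 windows satisfy the condition.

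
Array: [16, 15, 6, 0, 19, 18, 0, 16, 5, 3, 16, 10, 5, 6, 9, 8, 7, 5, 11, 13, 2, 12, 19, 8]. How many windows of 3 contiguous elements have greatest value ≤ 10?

16 15 6 → max 16
15 6 0 → max 15
6 0 19 → max 19
0 19 18 → max 19
19 18 0 → max 19
18 0 16 → max 18
0 16 5 → max 16
16 5 3 → max 16
5 3 16 → max 16
3 16 10 → max 16
16 10 5 → max 16
10 5 6 → max 10  ≤ 10 ✓
5 6 9 → max 9  ≤ 10 ✓
6 9 8 → max 9  ≤ 10 ✓
9 8 7 → max 9  ≤ 10 ✓
8 7 5 → max 8  ≤ 10 ✓
7 5 11 → max 11
5 11 13 → max 13
11 13 2 → max 13
13 2 12 → max 13
2 12 19 → max 19
12 19 8 → max 19
5 windows satisfy the condition.

5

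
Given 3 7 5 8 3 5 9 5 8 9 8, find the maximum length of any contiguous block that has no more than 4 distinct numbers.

9

add 3: window [3] (1 distinct), len 1
add 7: window [3, 7] (2 distinct), len 2
add 5: window [3, 7, 5] (3 distinct), len 3
add 8: window [3, 7, 5, 8] (4 distinct), len 4
add 3: window [3, 7, 5, 8, 3] (4 distinct), len 5
add 5: window [3, 7, 5, 8, 3, 5] (4 distinct), len 6
add 9: window [5, 8, 3, 5, 9] (4 distinct), len 5
add 5: window [5, 8, 3, 5, 9, 5] (4 distinct), len 6
add 8: window [5, 8, 3, 5, 9, 5, 8] (4 distinct), len 7
add 9: window [5, 8, 3, 5, 9, 5, 8, 9] (4 distinct), len 8
add 8: window [5, 8, 3, 5, 9, 5, 8, 9, 8] (4 distinct), len 9
Longest length with ≤4 distinct: 9.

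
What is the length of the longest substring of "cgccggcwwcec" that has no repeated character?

[c] len 1
[c, g] len 2
[g, c] len 2
[c] len 1
[c, g] len 2
[g] len 1
[g, c] len 2
[g, c, w] len 3
[w] len 1
[w, c] len 2
[w, c, e] len 3
[e, c] len 2
Longest all-distinct length: 3.

3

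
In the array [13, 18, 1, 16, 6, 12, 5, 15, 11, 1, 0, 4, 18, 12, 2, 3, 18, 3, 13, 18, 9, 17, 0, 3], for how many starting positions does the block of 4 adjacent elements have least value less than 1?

[13, 18, 1, 16] → min 1
[18, 1, 16, 6] → min 1
[1, 16, 6, 12] → min 1
[16, 6, 12, 5] → min 5
[6, 12, 5, 15] → min 5
[12, 5, 15, 11] → min 5
[5, 15, 11, 1] → min 1
[15, 11, 1, 0] → min 0  < 1 ✓
[11, 1, 0, 4] → min 0  < 1 ✓
[1, 0, 4, 18] → min 0  < 1 ✓
[0, 4, 18, 12] → min 0  < 1 ✓
[4, 18, 12, 2] → min 2
[18, 12, 2, 3] → min 2
[12, 2, 3, 18] → min 2
[2, 3, 18, 3] → min 2
[3, 18, 3, 13] → min 3
[18, 3, 13, 18] → min 3
[3, 13, 18, 9] → min 3
[13, 18, 9, 17] → min 9
[18, 9, 17, 0] → min 0  < 1 ✓
[9, 17, 0, 3] → min 0  < 1 ✓
6 windows satisfy the condition.

6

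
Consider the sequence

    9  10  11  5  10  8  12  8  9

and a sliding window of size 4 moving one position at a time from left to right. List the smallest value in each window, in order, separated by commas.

5, 5, 5, 5, 8, 8

[9, 10, 11, 5] → min 5
[10, 11, 5, 10] → min 5
[11, 5, 10, 8] → min 5
[5, 10, 8, 12] → min 5
[10, 8, 12, 8] → min 8
[8, 12, 8, 9] → min 8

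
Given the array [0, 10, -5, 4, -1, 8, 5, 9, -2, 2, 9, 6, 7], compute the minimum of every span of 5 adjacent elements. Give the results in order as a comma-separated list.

0 10 -5 4 -1 → min -5
10 -5 4 -1 8 → min -5
-5 4 -1 8 5 → min -5
4 -1 8 5 9 → min -1
-1 8 5 9 -2 → min -2
8 5 9 -2 2 → min -2
5 9 -2 2 9 → min -2
9 -2 2 9 6 → min -2
-2 2 9 6 7 → min -2

-5, -5, -5, -1, -2, -2, -2, -2, -2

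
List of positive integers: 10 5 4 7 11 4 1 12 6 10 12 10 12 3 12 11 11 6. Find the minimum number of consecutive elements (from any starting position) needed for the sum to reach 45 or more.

add 10: running sum 10 < 45
add 5: running sum 15 < 45
add 4: running sum 19 < 45
add 7: running sum 26 < 45
add 11: running sum 37 < 45
add 4: running sum 41 < 45
add 1: running sum 42 < 45
add 12: shortest ending here [10, 5, 4, 7, 11, 4, 1, 12] sum 54, len 8
add 6: shortest ending here [4, 7, 11, 4, 1, 12, 6] sum 45, len 7
add 10: shortest ending here [7, 11, 4, 1, 12, 6, 10] sum 51, len 7
add 12: shortest ending here [4, 1, 12, 6, 10, 12] sum 45, len 6
add 10: shortest ending here [12, 6, 10, 12, 10] sum 50, len 5
add 12: shortest ending here [6, 10, 12, 10, 12] sum 50, len 5
add 3: shortest ending here [10, 12, 10, 12, 3] sum 47, len 5
add 12: shortest ending here [12, 10, 12, 3, 12] sum 49, len 5
add 11: shortest ending here [10, 12, 3, 12, 11] sum 48, len 5
add 11: shortest ending here [12, 3, 12, 11, 11] sum 49, len 5
add 6: shortest ending here [12, 3, 12, 11, 11, 6] sum 55, len 6
Shortest qualifying length: 5.

5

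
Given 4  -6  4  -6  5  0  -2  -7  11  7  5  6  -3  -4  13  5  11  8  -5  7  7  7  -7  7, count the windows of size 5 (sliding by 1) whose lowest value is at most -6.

[4, -6, 4, -6, 5] → min -6  ≤ -6 ✓
[-6, 4, -6, 5, 0] → min -6  ≤ -6 ✓
[4, -6, 5, 0, -2] → min -6  ≤ -6 ✓
[-6, 5, 0, -2, -7] → min -7  ≤ -6 ✓
[5, 0, -2, -7, 11] → min -7  ≤ -6 ✓
[0, -2, -7, 11, 7] → min -7  ≤ -6 ✓
[-2, -7, 11, 7, 5] → min -7  ≤ -6 ✓
[-7, 11, 7, 5, 6] → min -7  ≤ -6 ✓
[11, 7, 5, 6, -3] → min -3
[7, 5, 6, -3, -4] → min -4
[5, 6, -3, -4, 13] → min -4
[6, -3, -4, 13, 5] → min -4
[-3, -4, 13, 5, 11] → min -4
[-4, 13, 5, 11, 8] → min -4
[13, 5, 11, 8, -5] → min -5
[5, 11, 8, -5, 7] → min -5
[11, 8, -5, 7, 7] → min -5
[8, -5, 7, 7, 7] → min -5
[-5, 7, 7, 7, -7] → min -7  ≤ -6 ✓
[7, 7, 7, -7, 7] → min -7  ≤ -6 ✓
10 windows satisfy the condition.

10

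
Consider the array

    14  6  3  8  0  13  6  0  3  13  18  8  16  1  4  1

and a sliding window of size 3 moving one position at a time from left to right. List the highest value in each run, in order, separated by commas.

14, 8, 8, 13, 13, 13, 6, 13, 18, 18, 18, 16, 16, 4

[14, 6, 3] → max 14
[6, 3, 8] → max 8
[3, 8, 0] → max 8
[8, 0, 13] → max 13
[0, 13, 6] → max 13
[13, 6, 0] → max 13
[6, 0, 3] → max 6
[0, 3, 13] → max 13
[3, 13, 18] → max 18
[13, 18, 8] → max 18
[18, 8, 16] → max 18
[8, 16, 1] → max 16
[16, 1, 4] → max 16
[1, 4, 1] → max 4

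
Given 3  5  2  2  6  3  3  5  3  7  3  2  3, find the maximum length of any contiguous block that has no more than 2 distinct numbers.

add 3: window [3] (1 distinct), len 1
add 5: window [3, 5] (2 distinct), len 2
add 2: window [5, 2] (2 distinct), len 2
add 2: window [5, 2, 2] (2 distinct), len 3
add 6: window [2, 2, 6] (2 distinct), len 3
add 3: window [6, 3] (2 distinct), len 2
add 3: window [6, 3, 3] (2 distinct), len 3
add 5: window [3, 3, 5] (2 distinct), len 3
add 3: window [3, 3, 5, 3] (2 distinct), len 4
add 7: window [3, 7] (2 distinct), len 2
add 3: window [3, 7, 3] (2 distinct), len 3
add 2: window [3, 2] (2 distinct), len 2
add 3: window [3, 2, 3] (2 distinct), len 3
Longest length with ≤2 distinct: 4.

4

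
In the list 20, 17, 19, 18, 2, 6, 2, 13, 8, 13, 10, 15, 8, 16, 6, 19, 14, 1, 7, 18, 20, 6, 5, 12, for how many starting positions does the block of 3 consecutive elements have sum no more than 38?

14

20 17 19 → sum 56
17 19 18 → sum 54
19 18 2 → sum 39
18 2 6 → sum 26  ≤ 38 ✓
2 6 2 → sum 10  ≤ 38 ✓
6 2 13 → sum 21  ≤ 38 ✓
2 13 8 → sum 23  ≤ 38 ✓
13 8 13 → sum 34  ≤ 38 ✓
8 13 10 → sum 31  ≤ 38 ✓
13 10 15 → sum 38  ≤ 38 ✓
10 15 8 → sum 33  ≤ 38 ✓
15 8 16 → sum 39
8 16 6 → sum 30  ≤ 38 ✓
16 6 19 → sum 41
6 19 14 → sum 39
19 14 1 → sum 34  ≤ 38 ✓
14 1 7 → sum 22  ≤ 38 ✓
1 7 18 → sum 26  ≤ 38 ✓
7 18 20 → sum 45
18 20 6 → sum 44
20 6 5 → sum 31  ≤ 38 ✓
6 5 12 → sum 23  ≤ 38 ✓
14 windows satisfy the condition.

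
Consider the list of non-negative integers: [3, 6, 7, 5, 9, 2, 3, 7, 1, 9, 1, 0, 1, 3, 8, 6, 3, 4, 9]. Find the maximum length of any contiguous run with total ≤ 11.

4

add 3: [3] sum 3, len 1
add 6: [3, 6] sum 9, len 2
add 7: [7] sum 7, len 1
add 5: [5] sum 5, len 1
add 9: [9] sum 9, len 1
add 2: [9, 2] sum 11, len 2
add 3: [2, 3] sum 5, len 2
add 7: [3, 7] sum 10, len 2
add 1: [3, 7, 1] sum 11, len 3
add 9: [1, 9] sum 10, len 2
add 1: [1, 9, 1] sum 11, len 3
add 0: [1, 9, 1, 0] sum 11, len 4
add 1: [9, 1, 0, 1] sum 11, len 4
add 3: [1, 0, 1, 3] sum 5, len 4
add 8: [3, 8] sum 11, len 2
add 6: [6] sum 6, len 1
add 3: [6, 3] sum 9, len 2
add 4: [3, 4] sum 7, len 2
add 9: [9] sum 9, len 1
Longest length seen: 4.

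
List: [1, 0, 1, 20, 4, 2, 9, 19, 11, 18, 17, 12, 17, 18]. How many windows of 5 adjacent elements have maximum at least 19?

8

1 0 1 20 4 → max 20  ≥ 19 ✓
0 1 20 4 2 → max 20  ≥ 19 ✓
1 20 4 2 9 → max 20  ≥ 19 ✓
20 4 2 9 19 → max 20  ≥ 19 ✓
4 2 9 19 11 → max 19  ≥ 19 ✓
2 9 19 11 18 → max 19  ≥ 19 ✓
9 19 11 18 17 → max 19  ≥ 19 ✓
19 11 18 17 12 → max 19  ≥ 19 ✓
11 18 17 12 17 → max 18
18 17 12 17 18 → max 18
8 windows satisfy the condition.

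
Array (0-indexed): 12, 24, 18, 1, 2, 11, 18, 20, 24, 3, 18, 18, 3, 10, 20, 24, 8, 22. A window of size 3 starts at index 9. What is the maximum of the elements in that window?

Elements at indices 9..11: 3, 18, 18
max(3, 18, 18) = 18

18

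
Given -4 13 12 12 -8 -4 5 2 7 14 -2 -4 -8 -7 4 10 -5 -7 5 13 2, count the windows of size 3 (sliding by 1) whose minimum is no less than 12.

1

-4 13 12 → min -4
13 12 12 → min 12  ≥ 12 ✓
12 12 -8 → min -8
12 -8 -4 → min -8
-8 -4 5 → min -8
-4 5 2 → min -4
5 2 7 → min 2
2 7 14 → min 2
7 14 -2 → min -2
14 -2 -4 → min -4
-2 -4 -8 → min -8
-4 -8 -7 → min -8
-8 -7 4 → min -8
-7 4 10 → min -7
4 10 -5 → min -5
10 -5 -7 → min -7
-5 -7 5 → min -7
-7 5 13 → min -7
5 13 2 → min 2
1 window satisfy the condition.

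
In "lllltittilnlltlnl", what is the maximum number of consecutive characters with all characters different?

4

[l] len 1
[l] len 1
[l] len 1
[l] len 1
[l, t] len 2
[l, t, i] len 3
[i, t] len 2
[t] len 1
[t, i] len 2
[t, i, l] len 3
[t, i, l, n] len 4
[n, l] len 2
[l] len 1
[l, t] len 2
[t, l] len 2
[t, l, n] len 3
[n, l] len 2
Longest all-distinct length: 4.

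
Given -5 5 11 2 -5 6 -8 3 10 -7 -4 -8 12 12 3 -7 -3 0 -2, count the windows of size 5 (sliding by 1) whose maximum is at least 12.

6

(-5, 5, 11, 2, -5) → max 11
(5, 11, 2, -5, 6) → max 11
(11, 2, -5, 6, -8) → max 11
(2, -5, 6, -8, 3) → max 6
(-5, 6, -8, 3, 10) → max 10
(6, -8, 3, 10, -7) → max 10
(-8, 3, 10, -7, -4) → max 10
(3, 10, -7, -4, -8) → max 10
(10, -7, -4, -8, 12) → max 12  ≥ 12 ✓
(-7, -4, -8, 12, 12) → max 12  ≥ 12 ✓
(-4, -8, 12, 12, 3) → max 12  ≥ 12 ✓
(-8, 12, 12, 3, -7) → max 12  ≥ 12 ✓
(12, 12, 3, -7, -3) → max 12  ≥ 12 ✓
(12, 3, -7, -3, 0) → max 12  ≥ 12 ✓
(3, -7, -3, 0, -2) → max 3
6 windows satisfy the condition.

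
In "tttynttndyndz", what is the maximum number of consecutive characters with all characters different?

4

add t: [t] len 1
add t (repeat t, move left end past it): [t] len 1
add t (repeat t, move left end past it): [t] len 1
add y: [t, y] len 2
add n: [t, y, n] len 3
add t (repeat t, move left end past it): [y, n, t] len 3
add t (repeat t, move left end past it): [t] len 1
add n: [t, n] len 2
add d: [t, n, d] len 3
add y: [t, n, d, y] len 4
add n (repeat n, move left end past it): [d, y, n] len 3
add d (repeat d, move left end past it): [y, n, d] len 3
add z: [y, n, d, z] len 4
Longest all-distinct length: 4.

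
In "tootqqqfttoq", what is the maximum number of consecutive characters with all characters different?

add t: [t] len 1
add o: [t, o] len 2
add o (repeat o, move left end past it): [o] len 1
add t: [o, t] len 2
add q: [o, t, q] len 3
add q (repeat q, move left end past it): [q] len 1
add q (repeat q, move left end past it): [q] len 1
add f: [q, f] len 2
add t: [q, f, t] len 3
add t (repeat t, move left end past it): [t] len 1
add o: [t, o] len 2
add q: [t, o, q] len 3
Longest all-distinct length: 3.

3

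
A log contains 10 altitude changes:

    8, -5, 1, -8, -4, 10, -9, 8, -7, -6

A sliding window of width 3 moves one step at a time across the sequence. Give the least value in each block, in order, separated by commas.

[8, -5, 1] → min -5
[-5, 1, -8] → min -8
[1, -8, -4] → min -8
[-8, -4, 10] → min -8
[-4, 10, -9] → min -9
[10, -9, 8] → min -9
[-9, 8, -7] → min -9
[8, -7, -6] → min -7

-5, -8, -8, -8, -9, -9, -9, -7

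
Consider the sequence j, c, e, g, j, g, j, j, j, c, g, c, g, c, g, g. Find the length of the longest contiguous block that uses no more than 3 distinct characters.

Extend right; when distinct count exceeds 3, shrink from the left:
[j] 1 distinct, len 1
[j, c] 2 distinct, len 2
[j, c, e] 3 distinct, len 3
[c, e, g] 3 distinct, len 3
[e, g, j] 3 distinct, len 3
[e, g, j, g] 3 distinct, len 4
[e, g, j, g, j] 3 distinct, len 5
[e, g, j, g, j, j] 3 distinct, len 6
[e, g, j, g, j, j, j] 3 distinct, len 7
[g, j, g, j, j, j, c] 3 distinct, len 7
[g, j, g, j, j, j, c, g] 3 distinct, len 8
[g, j, g, j, j, j, c, g, c] 3 distinct, len 9
[g, j, g, j, j, j, c, g, c, g] 3 distinct, len 10
[g, j, g, j, j, j, c, g, c, g, c] 3 distinct, len 11
[g, j, g, j, j, j, c, g, c, g, c, g] 3 distinct, len 12
[g, j, g, j, j, j, c, g, c, g, c, g, g] 3 distinct, len 13
Longest length with ≤3 distinct: 13.

13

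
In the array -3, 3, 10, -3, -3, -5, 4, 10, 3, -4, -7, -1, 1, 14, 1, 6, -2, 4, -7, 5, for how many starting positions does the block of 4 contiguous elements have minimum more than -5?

7

(-3, 3, 10, -3) → min -3  > -5 ✓
(3, 10, -3, -3) → min -3  > -5 ✓
(10, -3, -3, -5) → min -5
(-3, -3, -5, 4) → min -5
(-3, -5, 4, 10) → min -5
(-5, 4, 10, 3) → min -5
(4, 10, 3, -4) → min -4  > -5 ✓
(10, 3, -4, -7) → min -7
(3, -4, -7, -1) → min -7
(-4, -7, -1, 1) → min -7
(-7, -1, 1, 14) → min -7
(-1, 1, 14, 1) → min -1  > -5 ✓
(1, 14, 1, 6) → min 1  > -5 ✓
(14, 1, 6, -2) → min -2  > -5 ✓
(1, 6, -2, 4) → min -2  > -5 ✓
(6, -2, 4, -7) → min -7
(-2, 4, -7, 5) → min -7
7 windows satisfy the condition.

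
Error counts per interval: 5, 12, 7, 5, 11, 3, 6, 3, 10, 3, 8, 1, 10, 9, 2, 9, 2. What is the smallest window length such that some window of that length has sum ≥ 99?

15

add 5: running sum 5 < 99
add 12: running sum 17 < 99
add 7: running sum 24 < 99
add 5: running sum 29 < 99
add 11: running sum 40 < 99
add 3: running sum 43 < 99
add 6: running sum 49 < 99
add 3: running sum 52 < 99
add 10: running sum 62 < 99
add 3: running sum 65 < 99
add 8: running sum 73 < 99
add 1: running sum 74 < 99
add 10: running sum 84 < 99
add 9: running sum 93 < 99
add 2: running sum 95 < 99
add 9: shortest ending here [12, 7, 5, 11, 3, 6, 3, 10, 3, 8, 1, 10, 9, 2, 9] sum 99, len 15
add 2: shortest ending here [12, 7, 5, 11, 3, 6, 3, 10, 3, 8, 1, 10, 9, 2, 9, 2] sum 101, len 16
Shortest qualifying length: 15.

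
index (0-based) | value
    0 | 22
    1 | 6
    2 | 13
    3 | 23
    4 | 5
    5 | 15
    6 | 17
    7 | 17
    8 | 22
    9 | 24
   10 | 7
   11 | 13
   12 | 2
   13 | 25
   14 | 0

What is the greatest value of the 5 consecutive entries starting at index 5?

Elements at indices 5..9: 15, 17, 17, 22, 24
max(15, 17, 17, 22, 24) = 24

24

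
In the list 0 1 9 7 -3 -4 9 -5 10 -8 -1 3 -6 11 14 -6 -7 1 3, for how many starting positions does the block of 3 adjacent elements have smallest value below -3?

14

[0, 1, 9] → min 0
[1, 9, 7] → min 1
[9, 7, -3] → min -3
[7, -3, -4] → min -4  < -3 ✓
[-3, -4, 9] → min -4  < -3 ✓
[-4, 9, -5] → min -5  < -3 ✓
[9, -5, 10] → min -5  < -3 ✓
[-5, 10, -8] → min -8  < -3 ✓
[10, -8, -1] → min -8  < -3 ✓
[-8, -1, 3] → min -8  < -3 ✓
[-1, 3, -6] → min -6  < -3 ✓
[3, -6, 11] → min -6  < -3 ✓
[-6, 11, 14] → min -6  < -3 ✓
[11, 14, -6] → min -6  < -3 ✓
[14, -6, -7] → min -7  < -3 ✓
[-6, -7, 1] → min -7  < -3 ✓
[-7, 1, 3] → min -7  < -3 ✓
14 windows satisfy the condition.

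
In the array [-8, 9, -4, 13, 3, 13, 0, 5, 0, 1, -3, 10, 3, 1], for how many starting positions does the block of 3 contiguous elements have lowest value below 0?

-8 9 -4 → min -8  < 0 ✓
9 -4 13 → min -4  < 0 ✓
-4 13 3 → min -4  < 0 ✓
13 3 13 → min 3
3 13 0 → min 0
13 0 5 → min 0
0 5 0 → min 0
5 0 1 → min 0
0 1 -3 → min -3  < 0 ✓
1 -3 10 → min -3  < 0 ✓
-3 10 3 → min -3  < 0 ✓
10 3 1 → min 1
6 windows satisfy the condition.

6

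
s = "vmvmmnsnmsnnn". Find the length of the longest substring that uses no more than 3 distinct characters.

10

add v: window [v] (1 distinct), len 1
add m: window [v, m] (2 distinct), len 2
add v: window [v, m, v] (2 distinct), len 3
add m: window [v, m, v, m] (2 distinct), len 4
add m: window [v, m, v, m, m] (2 distinct), len 5
add n: window [v, m, v, m, m, n] (3 distinct), len 6
add s: window [m, m, n, s] (3 distinct), len 4
add n: window [m, m, n, s, n] (3 distinct), len 5
add m: window [m, m, n, s, n, m] (3 distinct), len 6
add s: window [m, m, n, s, n, m, s] (3 distinct), len 7
add n: window [m, m, n, s, n, m, s, n] (3 distinct), len 8
add n: window [m, m, n, s, n, m, s, n, n] (3 distinct), len 9
add n: window [m, m, n, s, n, m, s, n, n, n] (3 distinct), len 10
Longest length with ≤3 distinct: 10.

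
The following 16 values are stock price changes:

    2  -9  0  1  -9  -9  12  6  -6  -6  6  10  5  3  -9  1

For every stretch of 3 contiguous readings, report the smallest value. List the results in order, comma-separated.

Sliding a size-3 window across the 16 values:
(2, -9, 0) → min -9
(-9, 0, 1) → min -9
(0, 1, -9) → min -9
(1, -9, -9) → min -9
(-9, -9, 12) → min -9
(-9, 12, 6) → min -9
(12, 6, -6) → min -6
(6, -6, -6) → min -6
(-6, -6, 6) → min -6
(-6, 6, 10) → min -6
(6, 10, 5) → min 5
(10, 5, 3) → min 3
(5, 3, -9) → min -9
(3, -9, 1) → min -9

-9, -9, -9, -9, -9, -9, -6, -6, -6, -6, 5, 3, -9, -9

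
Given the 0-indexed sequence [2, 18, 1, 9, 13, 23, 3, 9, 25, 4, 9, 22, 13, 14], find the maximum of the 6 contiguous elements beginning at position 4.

25

Elements at indices 4..9: 13, 23, 3, 9, 25, 4
max(13, 23, 3, 9, 25, 4) = 25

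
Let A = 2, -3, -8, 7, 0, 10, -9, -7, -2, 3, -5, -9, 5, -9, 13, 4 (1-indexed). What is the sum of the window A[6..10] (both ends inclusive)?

-5

Elements at indices 6..10: 10, -9, -7, -2, 3
sum(10, -9, -7, -2, 3) = -5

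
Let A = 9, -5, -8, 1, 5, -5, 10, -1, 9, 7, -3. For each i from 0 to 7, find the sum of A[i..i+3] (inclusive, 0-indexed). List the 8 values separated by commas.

-3, -7, -7, 11, 9, 13, 25, 12

9 -5 -8 1 → sum -3
-5 -8 1 5 → sum -7
-8 1 5 -5 → sum -7
1 5 -5 10 → sum 11
5 -5 10 -1 → sum 9
-5 10 -1 9 → sum 13
10 -1 9 7 → sum 25
-1 9 7 -3 → sum 12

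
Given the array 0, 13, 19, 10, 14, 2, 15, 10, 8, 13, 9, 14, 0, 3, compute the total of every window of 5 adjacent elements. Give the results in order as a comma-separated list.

(0, 13, 19, 10, 14) → sum 56
(13, 19, 10, 14, 2) → sum 58
(19, 10, 14, 2, 15) → sum 60
(10, 14, 2, 15, 10) → sum 51
(14, 2, 15, 10, 8) → sum 49
(2, 15, 10, 8, 13) → sum 48
(15, 10, 8, 13, 9) → sum 55
(10, 8, 13, 9, 14) → sum 54
(8, 13, 9, 14, 0) → sum 44
(13, 9, 14, 0, 3) → sum 39

56, 58, 60, 51, 49, 48, 55, 54, 44, 39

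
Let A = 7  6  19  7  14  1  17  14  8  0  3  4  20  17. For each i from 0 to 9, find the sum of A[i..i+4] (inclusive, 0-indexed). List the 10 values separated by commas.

(7, 6, 19, 7, 14) → sum 53
(6, 19, 7, 14, 1) → sum 47
(19, 7, 14, 1, 17) → sum 58
(7, 14, 1, 17, 14) → sum 53
(14, 1, 17, 14, 8) → sum 54
(1, 17, 14, 8, 0) → sum 40
(17, 14, 8, 0, 3) → sum 42
(14, 8, 0, 3, 4) → sum 29
(8, 0, 3, 4, 20) → sum 35
(0, 3, 4, 20, 17) → sum 44

53, 47, 58, 53, 54, 40, 42, 29, 35, 44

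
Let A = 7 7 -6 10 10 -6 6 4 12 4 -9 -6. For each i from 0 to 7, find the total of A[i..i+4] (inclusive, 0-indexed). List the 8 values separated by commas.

28, 15, 14, 24, 26, 20, 17, 5

[7, 7, -6, 10, 10] → sum 28
[7, -6, 10, 10, -6] → sum 15
[-6, 10, 10, -6, 6] → sum 14
[10, 10, -6, 6, 4] → sum 24
[10, -6, 6, 4, 12] → sum 26
[-6, 6, 4, 12, 4] → sum 20
[6, 4, 12, 4, -9] → sum 17
[4, 12, 4, -9, -6] → sum 5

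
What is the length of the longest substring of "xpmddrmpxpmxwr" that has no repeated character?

5

[x] len 1
[x, p] len 2
[x, p, m] len 3
[x, p, m, d] len 4
[d] len 1
[d, r] len 2
[d, r, m] len 3
[d, r, m, p] len 4
[d, r, m, p, x] len 5
[x, p] len 2
[x, p, m] len 3
[p, m, x] len 3
[p, m, x, w] len 4
[p, m, x, w, r] len 5
Longest all-distinct length: 5.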